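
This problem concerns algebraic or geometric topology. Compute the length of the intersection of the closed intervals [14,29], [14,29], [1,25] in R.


Intersection = [max(a_i), min(b_i)] = [14, 25].
Length = 25 - 14 = 11

11


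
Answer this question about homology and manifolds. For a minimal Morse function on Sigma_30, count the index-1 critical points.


A perfect Morse function has m_k = b_k.
For Sigma_30: b_0=1, b_1=2g=60, b_2=1.
Saddles m_1 = 2g = 60

60


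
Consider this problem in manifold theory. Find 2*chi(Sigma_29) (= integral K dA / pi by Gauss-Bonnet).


Gauss-Bonnet: integral K dA = 2*pi*chi(M).
chi(Sigma_29) = 2 - 2*29 = -56.
(integral K dA)/pi = 2*chi = 2*(-56) = -112

-112


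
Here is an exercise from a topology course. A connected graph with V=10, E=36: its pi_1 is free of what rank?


For a connected graph: rank(pi_1) = b_1 = E - V + 1 = 1 - chi.
chi = V - E = 10 - 36 = -26.
rank = 1 - (-26) = 36 - 10 + 1 = 27

27


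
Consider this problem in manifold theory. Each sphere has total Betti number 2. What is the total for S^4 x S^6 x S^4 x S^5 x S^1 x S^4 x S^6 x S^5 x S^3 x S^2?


Total Betti number is multiplicative under products.
Each S^d (d>=1) has total Betti number 2.
There are 10 sphere factors.
Total = 2^10 = 1024

1024


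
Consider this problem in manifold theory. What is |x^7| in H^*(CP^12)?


|x| = 2 in H^*(CP^n).
|x^7| = 7 * |x| = 7 * 2 = 14

14


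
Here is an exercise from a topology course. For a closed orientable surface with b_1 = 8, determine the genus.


For a closed orientable surface: b_1 = 2g.
8 = 2g
g = 8 / 2 = 4

4


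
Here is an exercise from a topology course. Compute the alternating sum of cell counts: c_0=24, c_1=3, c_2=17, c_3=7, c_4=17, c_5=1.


chi = sum_k (-1)^k c_k.
= (-1)^0*24 + (-1)^1*3 + (-1)^2*17 + (-1)^3*7 + (-1)^4*17 + (-1)^5*1
= (24) + (-3) + (17) + (-7) + (17) + (-1)
= 47

47


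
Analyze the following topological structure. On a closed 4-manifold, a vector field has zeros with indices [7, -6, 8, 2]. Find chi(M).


Poincare-Hopf: chi(M) = sum of indices of zeros.
chi = (7) + (-6) + (8) + (2) = 11

11


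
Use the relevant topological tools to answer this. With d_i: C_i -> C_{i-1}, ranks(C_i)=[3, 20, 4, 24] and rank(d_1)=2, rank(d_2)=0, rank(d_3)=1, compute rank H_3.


rank H_k = rank(ker d_k) - rank(im d_{k+1}).
rank(ker d_3) = rank(C_3) - rank(d_3) = 24 - 1 = 23.
rank(im d_{3+1}) = 0.
rank H_3 = 23 - 0 = 23

23


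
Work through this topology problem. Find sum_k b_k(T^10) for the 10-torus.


b_k(T^10) = C(10,k), so the sum over k is sum_k C(10,k) = 2^10.
Total = 2^10 = 1024

1024


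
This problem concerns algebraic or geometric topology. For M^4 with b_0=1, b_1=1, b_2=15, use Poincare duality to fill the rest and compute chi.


By Poincare duality b_k = b_{4-k}, so full Betti numbers: b_0=1, b_1=1, b_2=15, b_3=1, b_4=1.
chi = sum (-1)^k b_k = 15

15


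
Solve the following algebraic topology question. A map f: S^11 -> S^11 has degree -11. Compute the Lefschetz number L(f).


On S^11: L(f) = tr(f_0*) + (-1)^11 tr(f_11*) = 1 + (-1)^11 * deg(f).
L(f) = 1 + (-1)^11 * -11 = 1 + 11 = 12

12


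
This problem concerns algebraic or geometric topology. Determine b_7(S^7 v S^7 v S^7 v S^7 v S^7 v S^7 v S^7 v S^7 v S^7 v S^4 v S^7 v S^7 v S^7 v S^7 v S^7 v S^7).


For a wedge of spheres, H_k (k>0) is free on one generator per sphere of dimension k.
Spheres of dimension 7: count = 15.
b_7 = 15

15


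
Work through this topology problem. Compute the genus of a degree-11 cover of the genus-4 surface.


For an n-sheeted cover: chi(E) = n * chi(B).
chi(Sigma_4) = 2 - 2*4 = -6.
chi(E) = 11 * (-6) = -66.
genus(E) = (2 - chi(E))/2 = (2 - (-66))/2 = 68/2 = 34

34


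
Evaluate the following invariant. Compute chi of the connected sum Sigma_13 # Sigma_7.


chi(Sigma_13) = 2 - 2*13 = -24
chi(Sigma_7) = 2 - 2*7 = -12
For surfaces: chi(A#B) = chi(A) + chi(B) - 2.
chi = -24 + -12 - 2 = -38

-38


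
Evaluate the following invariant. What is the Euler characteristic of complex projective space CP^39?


CP^39 has one cell in each even dimension 0, 2, ..., 2*39 (39+1 cells total).
All cells are even-dimensional, so chi = number of cells.
chi = 39 + 1 = 40

40


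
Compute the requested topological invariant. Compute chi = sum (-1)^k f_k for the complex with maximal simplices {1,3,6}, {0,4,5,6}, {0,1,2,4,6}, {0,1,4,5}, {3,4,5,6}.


Enumerate all faces; f-vector: f_0=7, f_1=18, f_2=19, f_3=8, f_4=1.
chi = sum (-1)^k f_k = 1

1


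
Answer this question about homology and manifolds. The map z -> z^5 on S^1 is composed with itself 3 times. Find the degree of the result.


deg(f) = 5. Degree is multiplicative: deg(f^3) = (deg f)^3.
deg(f^3) = (5)^3 = 125

125


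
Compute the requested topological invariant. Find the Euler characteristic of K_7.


K_7: V = 7, E = C(7,2) = 21.
chi = V - E = 7 - 21 = -14

-14


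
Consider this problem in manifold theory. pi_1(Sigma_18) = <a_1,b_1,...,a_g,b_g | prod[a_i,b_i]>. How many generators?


Standard presentation: pi_1(Sigma_g) = <a_1,b_1,...,a_g,b_g | [a_1,b_1]...[a_g,b_g] = 1>.
Number of generators = 2g = 2*18 = 36

36


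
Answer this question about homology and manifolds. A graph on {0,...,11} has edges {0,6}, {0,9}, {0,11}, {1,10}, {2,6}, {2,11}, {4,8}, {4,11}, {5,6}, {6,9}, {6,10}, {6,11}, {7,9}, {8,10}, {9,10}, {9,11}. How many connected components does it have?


Run DFS/union-find over 12 vertices.
V = 12, E = 16.
Number of components = 2

2


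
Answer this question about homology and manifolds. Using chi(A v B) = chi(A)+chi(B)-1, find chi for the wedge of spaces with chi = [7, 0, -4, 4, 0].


chi(A v B) = chi(A) + chi(B) - 1 (one point identified).
For 5 spaces: chi = (sum chi_i) - (5 - 1).
sum = 7; chi = 7 - 4 = 3

3


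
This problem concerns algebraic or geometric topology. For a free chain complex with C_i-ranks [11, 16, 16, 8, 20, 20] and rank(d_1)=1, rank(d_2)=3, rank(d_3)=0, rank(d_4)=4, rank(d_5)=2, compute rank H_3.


rank H_k = rank(ker d_k) - rank(im d_{k+1}).
rank(ker d_3) = rank(C_3) - rank(d_3) = 8 - 0 = 8.
rank(im d_{3+1}) = 4.
rank H_3 = 8 - 4 = 4

4


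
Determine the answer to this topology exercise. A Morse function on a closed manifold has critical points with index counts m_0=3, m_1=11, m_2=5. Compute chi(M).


Morse theory: chi(M) = sum_k (-1)^k m_k where m_k = #(index-k critical points).
= (3) + (-11) + (5) = -3

-3


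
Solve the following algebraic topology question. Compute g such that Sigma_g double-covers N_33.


chi(N_33) = 2 - 33 = -31.
Double cover: chi(Sigma_g) = 2 * chi(N_33) = 2*(-31) = -62.
2 - 2g = -62, so g = (2 - (-62))/2 = 64/2 = 32

32


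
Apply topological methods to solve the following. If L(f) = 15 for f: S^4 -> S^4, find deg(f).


L(f) = 1 + (-1)^4 deg(f) on S^4.
15 = 1 + (-1)^4 * deg(f)
(-1)^4 * deg(f) = 14
deg(f) = 14

14


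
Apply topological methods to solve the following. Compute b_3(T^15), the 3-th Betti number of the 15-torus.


By the Kunneth formula, b_k(T^n) = C(n,k).
b_3(T^15) = C(15,3).
C(15,3) = 15!/(3!*12!) = 455

455


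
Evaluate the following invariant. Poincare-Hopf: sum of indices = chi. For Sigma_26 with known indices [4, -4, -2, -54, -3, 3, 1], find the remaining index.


Poincare-Hopf: sum of indices = chi(M).
chi(Sigma_26) = 2 - 2*26 = -50.
Sum of known indices = -55.
x = chi - (sum known) = -50 - (-55) = 5

5


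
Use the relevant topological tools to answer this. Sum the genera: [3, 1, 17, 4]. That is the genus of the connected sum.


Genus is additive under connected sum of orientable surfaces.
g = 3 + 1 + 17 + 4 = 25

25


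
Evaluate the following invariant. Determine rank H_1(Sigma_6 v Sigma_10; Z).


For a wedge: H_1(A v B) = H_1(A) + H_1(B).
b_1(Sigma_6) = 12, b_1(Sigma_10) = 20.
b_1 = 12 + 20 = 32

32


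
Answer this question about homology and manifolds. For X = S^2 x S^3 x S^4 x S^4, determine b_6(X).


Each S^d has Poincare polynomial 1 + t^d.
The product S^2 x S^3 x S^4 x S^4 has Poincare polynomial prod(1+t^d_i).
Expanding: b_0=1, b_2=1, b_3=1, b_4=2, b_5=1, b_6=2, b_7=2, b_8=1, b_9=2, b_10=1, b_11=1, b_13=1.
b_6 = 2

2


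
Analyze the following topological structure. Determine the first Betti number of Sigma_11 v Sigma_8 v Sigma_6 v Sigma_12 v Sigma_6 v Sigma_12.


For a wedge X v Y: reduced H_k(X v Y) = H_k(X) + H_k(Y).
Each Sigma_g contributes b_1 = 2g.
b_1 = 22 + 16 + 12 + 24 + 12 + 24 = 110

110


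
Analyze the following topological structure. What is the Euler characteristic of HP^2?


HP^2 has one cell in each dimension 0, 4, ..., 4*2 (2+1 cells, all even-dim).
chi = 2 + 1 = 3

3


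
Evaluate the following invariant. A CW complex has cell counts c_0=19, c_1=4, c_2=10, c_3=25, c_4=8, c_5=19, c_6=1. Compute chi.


chi = sum_k (-1)^k c_k.
= (-1)^0*19 + (-1)^1*4 + (-1)^2*10 + (-1)^3*25 + (-1)^4*8 + (-1)^5*19 + (-1)^6*1
= (19) + (-4) + (10) + (-25) + (8) + (-19) + (1)
= -10

-10


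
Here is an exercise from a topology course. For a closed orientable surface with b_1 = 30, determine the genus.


For a closed orientable surface: b_1 = 2g.
30 = 2g
g = 30 / 2 = 15

15


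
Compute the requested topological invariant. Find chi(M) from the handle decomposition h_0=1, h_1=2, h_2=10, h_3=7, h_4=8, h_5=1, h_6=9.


Handles of index k contribute (-1)^k to chi (same as CW cells).
chi = (1) + (-2) + (10) + (-7) + (8) + (-1) + (9) = 18

18


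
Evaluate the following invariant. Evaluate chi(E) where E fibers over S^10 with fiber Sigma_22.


chi(S^10) = 2 (n even), chi(Sigma_22) = 2 - 2*22 = -42.
chi(E) = 2 * (-42) = -84

-84


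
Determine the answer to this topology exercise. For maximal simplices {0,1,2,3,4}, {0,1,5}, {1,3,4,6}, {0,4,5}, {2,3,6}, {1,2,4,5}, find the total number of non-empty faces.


Each maximal simplex on m vertices has 2^m - 1 nonempty faces.
Take the union (dedupe shared faces).
Total distinct faces = 52

52


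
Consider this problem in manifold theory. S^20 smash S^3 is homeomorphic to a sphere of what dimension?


S^m ^ S^n = S^{m+n}.
k = 20 + 3 = 23

23


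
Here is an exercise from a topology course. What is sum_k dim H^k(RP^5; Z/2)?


H^k(RP^5; Z/2) = Z/2 for each 0 <= k <= 5.
Total dimension = 5 + 1 = 6

6


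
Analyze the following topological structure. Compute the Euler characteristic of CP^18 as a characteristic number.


For any closed oriented manifold, <e(TM),[M]> = chi(M).
chi(CP^18) = 18+1 = 19

19


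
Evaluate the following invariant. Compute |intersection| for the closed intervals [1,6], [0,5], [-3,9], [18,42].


Intersection = [max(a_i), min(b_i)] = [18, 5].
Since 18 > 5, the intersection is empty.
Length = 0

0


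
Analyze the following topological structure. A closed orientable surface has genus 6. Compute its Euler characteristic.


For a closed orientable surface of genus g: chi = 2 - 2g.
Here g = 6.
chi = 2 - 2*6 = 2 - 12 = -10

-10


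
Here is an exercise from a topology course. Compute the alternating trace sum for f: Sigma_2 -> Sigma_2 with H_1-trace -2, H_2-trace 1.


L(f) = tr(f_0*) - tr(f_1*) + tr(f_2*).
= 1 - (-2) + (1)
= 4

4


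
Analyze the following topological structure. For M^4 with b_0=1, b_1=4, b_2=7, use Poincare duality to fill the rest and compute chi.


By Poincare duality b_k = b_{4-k}, so full Betti numbers: b_0=1, b_1=4, b_2=7, b_3=4, b_4=1.
chi = sum (-1)^k b_k = 1

1


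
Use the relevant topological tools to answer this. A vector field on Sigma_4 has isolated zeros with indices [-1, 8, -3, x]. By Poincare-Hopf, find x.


Poincare-Hopf: sum of indices = chi(M).
chi(Sigma_4) = 2 - 2*4 = -6.
Sum of known indices = 4.
x = chi - (sum known) = -6 - (4) = -10

-10


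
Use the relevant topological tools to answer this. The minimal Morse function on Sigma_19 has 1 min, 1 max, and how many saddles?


A perfect Morse function has m_k = b_k.
For Sigma_19: b_0=1, b_1=2g=38, b_2=1.
Saddles m_1 = 2g = 38

38


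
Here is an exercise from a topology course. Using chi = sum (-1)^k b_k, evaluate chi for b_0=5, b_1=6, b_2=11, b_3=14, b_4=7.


chi = sum_k (-1)^k b_k.
= (5) + (-6) + (11) + (-14) + (7)
= 3

3


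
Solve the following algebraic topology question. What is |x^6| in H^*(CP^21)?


|x| = 2 in H^*(CP^n).
|x^6| = 6 * |x| = 6 * 2 = 12

12


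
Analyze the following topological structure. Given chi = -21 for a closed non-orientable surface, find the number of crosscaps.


chi = 2 - k for closed non-orientable surfaces with k crosscaps.
-21 = 2 - k
k = 2 - (-21) = 23

23


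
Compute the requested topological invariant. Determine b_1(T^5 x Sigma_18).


pi_1(A x B) = pi_1(A) x pi_1(B); rank of abelianization = b_1.
b_1(T^5) = 5, b_1(Sigma_18) = 2*18 = 36.
b_1(product) = 5 + 36 = 41

41


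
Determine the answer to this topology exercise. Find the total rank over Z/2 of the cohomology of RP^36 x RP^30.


dim H^*(RP^n; Z/2) = n+1 (one Z/2 in each degree 0..n).
Total Betti number is multiplicative.
Total = (36+1) * (30+1) = 37 * 31 = 1147

1147


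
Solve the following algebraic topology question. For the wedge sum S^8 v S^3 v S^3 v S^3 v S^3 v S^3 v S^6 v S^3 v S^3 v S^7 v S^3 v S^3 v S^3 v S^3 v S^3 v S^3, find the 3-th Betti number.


For a wedge of spheres, H_k (k>0) is free on one generator per sphere of dimension k.
Spheres of dimension 3: count = 13.
b_3 = 13

13


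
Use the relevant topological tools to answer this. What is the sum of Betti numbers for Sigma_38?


For Sigma_38: b_0 = 1, b_1 = 2g = 76, b_2 = 1.
Total = 1 + 76 + 1 = 78

78


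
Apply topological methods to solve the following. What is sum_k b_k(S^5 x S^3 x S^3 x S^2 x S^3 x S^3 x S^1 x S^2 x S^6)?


Total Betti number is multiplicative under products.
Each S^d (d>=1) has total Betti number 2.
There are 9 sphere factors.
Total = 2^9 = 512

512


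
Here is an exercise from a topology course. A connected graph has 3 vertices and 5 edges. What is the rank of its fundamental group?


For a connected graph: rank(pi_1) = b_1 = E - V + 1 = 1 - chi.
chi = V - E = 3 - 5 = -2.
rank = 1 - (-2) = 5 - 3 + 1 = 3

3


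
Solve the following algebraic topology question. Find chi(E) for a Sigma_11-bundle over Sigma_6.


For a fiber bundle F -> E -> B (with CW structure): chi(E) = chi(B) * chi(F).
chi(Sigma_6) = -10, chi(Sigma_11) = -20.
chi(E) = (-10) * (-20) = 200

200


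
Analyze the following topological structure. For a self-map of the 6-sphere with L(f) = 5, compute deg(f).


L(f) = 1 + (-1)^6 deg(f) on S^6.
5 = 1 + (-1)^6 * deg(f)
(-1)^6 * deg(f) = 4
deg(f) = 4

4


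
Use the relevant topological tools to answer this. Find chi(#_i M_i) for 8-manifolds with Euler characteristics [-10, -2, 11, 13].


For n-manifolds: chi(A#B) = chi(A) + chi(B) - chi(S^8).
chi(S^8) = 1 + (-1)^8 = 2.
chi(#) = (sum chi_i) - (4-1)*chi(S^8) = 12 - 3*2 = 6

6


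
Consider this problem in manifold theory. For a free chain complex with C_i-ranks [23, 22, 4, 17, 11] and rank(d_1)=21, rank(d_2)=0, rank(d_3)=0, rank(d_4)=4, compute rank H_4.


rank H_k = rank(ker d_k) - rank(im d_{k+1}).
rank(ker d_4) = rank(C_4) - rank(d_4) = 11 - 4 = 7.
rank(im d_{4+1}) = 0.
rank H_4 = 7 - 0 = 7

7


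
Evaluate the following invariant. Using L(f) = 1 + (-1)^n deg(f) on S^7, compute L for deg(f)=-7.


On S^7: L(f) = tr(f_0*) + (-1)^7 tr(f_7*) = 1 + (-1)^7 * deg(f).
L(f) = 1 + (-1)^7 * -7 = 1 + 7 = 8

8


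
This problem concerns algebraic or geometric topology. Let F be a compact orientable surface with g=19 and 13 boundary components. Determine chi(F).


For a compact orientable surface with genus g and b boundary components: chi = 2 - 2g - b.
chi = 2 - 2*19 - 13 = 2 - 38 - 13 = -49

-49


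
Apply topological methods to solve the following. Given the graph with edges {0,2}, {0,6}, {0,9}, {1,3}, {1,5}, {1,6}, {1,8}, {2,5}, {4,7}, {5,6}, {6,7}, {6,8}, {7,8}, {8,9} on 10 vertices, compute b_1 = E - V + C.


b_1 = E - V + (number of components).
E = 14, V = 10, components = 1.
b_1 = 14 - 10 + 1 = 5

5


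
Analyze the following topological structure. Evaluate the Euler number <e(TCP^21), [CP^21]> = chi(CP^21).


For any closed oriented manifold, <e(TM),[M]> = chi(M).
chi(CP^21) = 21+1 = 22

22


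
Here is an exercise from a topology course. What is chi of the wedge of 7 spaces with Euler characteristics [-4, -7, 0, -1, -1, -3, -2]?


chi(A v B) = chi(A) + chi(B) - 1 (one point identified).
For 7 spaces: chi = (sum chi_i) - (7 - 1).
sum = -18; chi = -18 - 6 = -24

-24


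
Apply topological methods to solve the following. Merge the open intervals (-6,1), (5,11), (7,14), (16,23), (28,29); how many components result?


Sort and merge overlapping open intervals.
Merged: (-6,1), (5,14), (16,23), (28,29).
Number of components = 4

4


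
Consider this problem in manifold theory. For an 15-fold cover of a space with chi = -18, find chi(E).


For a finite covering: chi(E) = (number of sheets) * chi(B).
chi(E) = 15 * (-18) = -270

-270


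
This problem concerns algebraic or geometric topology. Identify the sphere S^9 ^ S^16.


S^m ^ S^n = S^{m+n}.
k = 9 + 16 = 25

25


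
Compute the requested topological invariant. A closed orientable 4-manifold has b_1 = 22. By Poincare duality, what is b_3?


Poincare duality for closed orientable n-manifolds: b_k = b_{n-k}.
Here n = 4, so b_3 = b_1 = 22

22


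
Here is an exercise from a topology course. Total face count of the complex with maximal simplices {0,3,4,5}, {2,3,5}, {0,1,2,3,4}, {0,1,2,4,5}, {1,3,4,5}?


Each maximal simplex on m vertices has 2^m - 1 nonempty faces.
Take the union (dedupe shared faces).
Total distinct faces = 54

54


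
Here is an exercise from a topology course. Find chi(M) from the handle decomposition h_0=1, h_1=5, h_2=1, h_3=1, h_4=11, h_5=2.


Handles of index k contribute (-1)^k to chi (same as CW cells).
chi = (1) + (-5) + (1) + (-1) + (11) + (-2) = 5

5


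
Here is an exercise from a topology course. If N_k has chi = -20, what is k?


chi = 2 - k for closed non-orientable surfaces with k crosscaps.
-20 = 2 - k
k = 2 - (-20) = 22

22


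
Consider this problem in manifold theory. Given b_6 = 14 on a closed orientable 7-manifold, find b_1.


Poincare duality for closed orientable n-manifolds: b_k = b_{n-k}.
Here n = 7, so b_1 = b_6 = 14

14


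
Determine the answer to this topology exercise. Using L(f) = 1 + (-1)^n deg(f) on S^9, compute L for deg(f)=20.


On S^9: L(f) = tr(f_0*) + (-1)^9 tr(f_9*) = 1 + (-1)^9 * deg(f).
L(f) = 1 + (-1)^9 * 20 = 1 + -20 = -19

-19


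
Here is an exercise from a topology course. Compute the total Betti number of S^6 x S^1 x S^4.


Total Betti number is multiplicative under products.
Each S^d (d>=1) has total Betti number 2.
There are 3 sphere factors.
Total = 2^3 = 8

8


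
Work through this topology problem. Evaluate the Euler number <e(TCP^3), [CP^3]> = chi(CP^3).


For any closed oriented manifold, <e(TM),[M]> = chi(M).
chi(CP^3) = 3+1 = 4

4


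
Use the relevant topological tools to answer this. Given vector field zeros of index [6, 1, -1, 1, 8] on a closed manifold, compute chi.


Poincare-Hopf: chi(M) = sum of indices of zeros.
chi = (6) + (1) + (-1) + (1) + (8) = 15

15


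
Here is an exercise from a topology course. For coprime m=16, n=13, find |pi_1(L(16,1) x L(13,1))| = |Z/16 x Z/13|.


pi_1(X x Y) = pi_1(X) x pi_1(Y).
pi_1(L(16,1)) = Z/16, pi_1(L(13,1)) = Z/13.
|Z/16 x Z/13| = 16 * 13 = 208

208


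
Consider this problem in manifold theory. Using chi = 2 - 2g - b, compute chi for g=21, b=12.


For a compact orientable surface with genus g and b boundary components: chi = 2 - 2g - b.
chi = 2 - 2*21 - 12 = 2 - 42 - 12 = -52

-52


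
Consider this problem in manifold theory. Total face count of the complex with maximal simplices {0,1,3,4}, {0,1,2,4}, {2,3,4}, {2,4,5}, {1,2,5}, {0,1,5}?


Each maximal simplex on m vertices has 2^m - 1 nonempty faces.
Take the union (dedupe shared faces).
Total distinct faces = 33

33


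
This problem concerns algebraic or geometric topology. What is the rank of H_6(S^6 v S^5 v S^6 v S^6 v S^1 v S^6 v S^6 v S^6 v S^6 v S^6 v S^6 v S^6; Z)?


For a wedge of spheres, H_k (k>0) is free on one generator per sphere of dimension k.
Spheres of dimension 6: count = 10.
b_6 = 10

10


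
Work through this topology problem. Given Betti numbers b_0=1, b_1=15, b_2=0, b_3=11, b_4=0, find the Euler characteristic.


chi = sum_k (-1)^k b_k.
= (1) + (-15) + (0) + (-11) + (0)
= -25

-25


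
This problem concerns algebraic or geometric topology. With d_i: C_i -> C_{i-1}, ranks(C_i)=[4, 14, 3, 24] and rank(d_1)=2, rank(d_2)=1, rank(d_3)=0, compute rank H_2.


rank H_k = rank(ker d_k) - rank(im d_{k+1}).
rank(ker d_2) = rank(C_2) - rank(d_2) = 3 - 1 = 2.
rank(im d_{2+1}) = 0.
rank H_2 = 2 - 0 = 2

2


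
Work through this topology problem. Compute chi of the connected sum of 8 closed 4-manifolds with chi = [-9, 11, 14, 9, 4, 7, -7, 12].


For n-manifolds: chi(A#B) = chi(A) + chi(B) - chi(S^4).
chi(S^4) = 1 + (-1)^4 = 2.
chi(#) = (sum chi_i) - (8-1)*chi(S^4) = 41 - 7*2 = 27

27


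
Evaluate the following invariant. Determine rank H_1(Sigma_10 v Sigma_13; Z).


For a wedge: H_1(A v B) = H_1(A) + H_1(B).
b_1(Sigma_10) = 20, b_1(Sigma_13) = 26.
b_1 = 20 + 26 = 46

46


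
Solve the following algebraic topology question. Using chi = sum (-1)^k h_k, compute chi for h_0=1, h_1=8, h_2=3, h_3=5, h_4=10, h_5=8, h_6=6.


Handles of index k contribute (-1)^k to chi (same as CW cells).
chi = (1) + (-8) + (3) + (-5) + (10) + (-8) + (6) = -1

-1


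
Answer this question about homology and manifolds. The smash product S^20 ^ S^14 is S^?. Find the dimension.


S^m ^ S^n = S^{m+n}.
k = 20 + 14 = 34

34


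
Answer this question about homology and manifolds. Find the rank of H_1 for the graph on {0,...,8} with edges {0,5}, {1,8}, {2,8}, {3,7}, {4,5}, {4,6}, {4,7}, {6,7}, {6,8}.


b_1 = E - V + (number of components).
E = 9, V = 9, components = 1.
b_1 = 9 - 9 + 1 = 1

1


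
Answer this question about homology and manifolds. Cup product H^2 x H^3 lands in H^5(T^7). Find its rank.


Cup product: H^p x H^q -> H^{p+q}; here p+q = 2+3 = 5.
rank H^k(T^n) = C(n,k).
C(7,5) = 21

21


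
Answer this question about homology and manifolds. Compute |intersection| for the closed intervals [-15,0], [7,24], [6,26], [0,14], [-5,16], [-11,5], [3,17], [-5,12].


Intersection = [max(a_i), min(b_i)] = [7, 0].
Since 7 > 0, the intersection is empty.
Length = 0

0


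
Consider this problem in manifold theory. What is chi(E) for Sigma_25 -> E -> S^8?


chi(S^8) = 2 (n even), chi(Sigma_25) = 2 - 2*25 = -48.
chi(E) = 2 * (-48) = -96

-96


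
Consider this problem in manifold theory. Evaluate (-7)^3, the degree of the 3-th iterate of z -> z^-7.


deg(f) = -7. Degree is multiplicative: deg(f^3) = (deg f)^3.
deg(f^3) = (-7)^3 = -343

-343


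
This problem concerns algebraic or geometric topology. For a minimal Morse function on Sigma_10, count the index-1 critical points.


A perfect Morse function has m_k = b_k.
For Sigma_10: b_0=1, b_1=2g=20, b_2=1.
Saddles m_1 = 2g = 20

20


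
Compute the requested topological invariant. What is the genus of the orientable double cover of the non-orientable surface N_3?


chi(N_3) = 2 - 3 = -1.
Double cover: chi(Sigma_g) = 2 * chi(N_3) = 2*(-1) = -2.
2 - 2g = -2, so g = (2 - (-2))/2 = 4/2 = 2

2


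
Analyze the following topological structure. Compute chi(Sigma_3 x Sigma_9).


chi(Sigma_3) = 2 - 2*3 = -4
chi(Sigma_9) = 2 - 2*9 = -16
chi(product) = (-4) * (-16) = 64

64


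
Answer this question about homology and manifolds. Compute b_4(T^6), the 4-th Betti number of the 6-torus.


By the Kunneth formula, b_k(T^n) = C(n,k).
b_4(T^6) = C(6,4).
C(6,4) = 6!/(4!*2!) = 15

15


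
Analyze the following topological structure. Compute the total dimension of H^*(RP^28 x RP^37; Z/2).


dim H^*(RP^n; Z/2) = n+1 (one Z/2 in each degree 0..n).
Total Betti number is multiplicative.
Total = (28+1) * (37+1) = 29 * 38 = 1102

1102


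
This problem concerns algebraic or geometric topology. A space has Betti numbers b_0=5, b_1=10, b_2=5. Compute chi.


chi = sum_k (-1)^k b_k.
= (5) + (-10) + (5)
= 0

0


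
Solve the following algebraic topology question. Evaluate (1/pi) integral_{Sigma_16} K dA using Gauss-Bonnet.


Gauss-Bonnet: integral K dA = 2*pi*chi(M).
chi(Sigma_16) = 2 - 2*16 = -30.
(integral K dA)/pi = 2*chi = 2*(-30) = -60

-60


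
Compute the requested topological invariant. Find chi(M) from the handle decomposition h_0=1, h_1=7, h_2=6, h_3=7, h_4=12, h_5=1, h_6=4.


Handles of index k contribute (-1)^k to chi (same as CW cells).
chi = (1) + (-7) + (6) + (-7) + (12) + (-1) + (4) = 8

8


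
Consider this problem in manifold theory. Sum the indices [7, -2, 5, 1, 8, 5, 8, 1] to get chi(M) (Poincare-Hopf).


Poincare-Hopf: chi(M) = sum of indices of zeros.
chi = (7) + (-2) + (5) + (1) + (8) + (5) + (8) + (1) = 33

33


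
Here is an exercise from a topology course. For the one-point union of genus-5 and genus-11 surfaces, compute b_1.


For a wedge: H_1(A v B) = H_1(A) + H_1(B).
b_1(Sigma_5) = 10, b_1(Sigma_11) = 22.
b_1 = 10 + 22 = 32

32


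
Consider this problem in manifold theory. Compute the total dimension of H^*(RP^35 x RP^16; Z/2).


dim H^*(RP^n; Z/2) = n+1 (one Z/2 in each degree 0..n).
Total Betti number is multiplicative.
Total = (35+1) * (16+1) = 36 * 17 = 612

612


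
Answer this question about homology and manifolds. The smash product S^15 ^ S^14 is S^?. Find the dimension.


S^m ^ S^n = S^{m+n}.
k = 15 + 14 = 29

29


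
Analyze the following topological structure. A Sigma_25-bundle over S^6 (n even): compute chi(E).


chi(S^6) = 2 (n even), chi(Sigma_25) = 2 - 2*25 = -48.
chi(E) = 2 * (-48) = -96

-96


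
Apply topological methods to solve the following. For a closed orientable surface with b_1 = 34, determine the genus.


For a closed orientable surface: b_1 = 2g.
34 = 2g
g = 34 / 2 = 17

17


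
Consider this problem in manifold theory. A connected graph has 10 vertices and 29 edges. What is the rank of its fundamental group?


For a connected graph: rank(pi_1) = b_1 = E - V + 1 = 1 - chi.
chi = V - E = 10 - 29 = -19.
rank = 1 - (-19) = 29 - 10 + 1 = 20

20


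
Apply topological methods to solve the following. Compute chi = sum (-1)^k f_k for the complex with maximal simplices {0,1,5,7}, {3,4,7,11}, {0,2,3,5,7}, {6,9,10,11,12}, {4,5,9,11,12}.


Enumerate all faces; f-vector: f_0=12, f_1=34, f_2=36, f_3=17, f_4=3.
chi = sum (-1)^k f_k = 0

0


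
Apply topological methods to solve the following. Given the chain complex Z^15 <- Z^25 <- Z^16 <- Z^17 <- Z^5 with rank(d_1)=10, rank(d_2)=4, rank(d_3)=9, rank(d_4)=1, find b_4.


rank H_k = rank(ker d_k) - rank(im d_{k+1}).
rank(ker d_4) = rank(C_4) - rank(d_4) = 5 - 1 = 4.
rank(im d_{4+1}) = 0.
rank H_4 = 4 - 0 = 4

4


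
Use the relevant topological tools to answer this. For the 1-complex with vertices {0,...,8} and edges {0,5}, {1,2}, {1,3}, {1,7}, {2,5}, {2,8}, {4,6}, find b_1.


b_1 = E - V + (number of components).
E = 7, V = 9, components = 2.
b_1 = 7 - 9 + 2 = 0

0


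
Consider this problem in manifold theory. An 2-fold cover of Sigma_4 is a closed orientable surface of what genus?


For an n-sheeted cover: chi(E) = n * chi(B).
chi(Sigma_4) = 2 - 2*4 = -6.
chi(E) = 2 * (-6) = -12.
genus(E) = (2 - chi(E))/2 = (2 - (-12))/2 = 14/2 = 7

7


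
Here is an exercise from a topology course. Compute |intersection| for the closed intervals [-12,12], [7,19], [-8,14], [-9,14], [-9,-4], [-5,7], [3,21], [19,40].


Intersection = [max(a_i), min(b_i)] = [19, -4].
Since 19 > -4, the intersection is empty.
Length = 0

0


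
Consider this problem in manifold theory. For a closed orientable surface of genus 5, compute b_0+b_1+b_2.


For Sigma_5: b_0 = 1, b_1 = 2g = 10, b_2 = 1.
Total = 1 + 10 + 1 = 12

12


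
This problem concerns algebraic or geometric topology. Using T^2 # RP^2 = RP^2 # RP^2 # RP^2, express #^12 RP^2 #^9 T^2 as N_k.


Since a >= 1, the sum is non-orientable; each T^2 can be replaced by RP^2 # RP^2 (since T^2#RP^2 = 3RP^2).
Total crosscaps k = 12 + 2*9 = 30.
Check via chi: chi = 12*1 + 9*0 - (12+9-1)*2 = -28 = 2 - k = -28. Consistent.

30


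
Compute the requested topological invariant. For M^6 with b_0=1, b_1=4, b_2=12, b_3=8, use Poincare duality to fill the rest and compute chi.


By Poincare duality b_k = b_{6-k}, so full Betti numbers: b_0=1, b_1=4, b_2=12, b_3=8, b_4=12, b_5=4, b_6=1.
chi = sum (-1)^k b_k = 10

10


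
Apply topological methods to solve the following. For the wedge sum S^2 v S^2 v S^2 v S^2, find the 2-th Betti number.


For a wedge of spheres, H_k (k>0) is free on one generator per sphere of dimension k.
Spheres of dimension 2: count = 4.
b_2 = 4

4


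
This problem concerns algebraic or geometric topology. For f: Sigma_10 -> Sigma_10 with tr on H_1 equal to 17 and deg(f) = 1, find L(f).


L(f) = tr(f_0*) - tr(f_1*) + tr(f_2*).
= 1 - (17) + (1)
= -15

-15


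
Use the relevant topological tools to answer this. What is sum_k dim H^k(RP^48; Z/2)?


H^k(RP^48; Z/2) = Z/2 for each 0 <= k <= 48.
Total dimension = 48 + 1 = 49

49


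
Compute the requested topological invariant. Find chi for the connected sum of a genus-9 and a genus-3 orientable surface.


chi(Sigma_9) = 2 - 2*9 = -16
chi(Sigma_3) = 2 - 2*3 = -4
For surfaces: chi(A#B) = chi(A) + chi(B) - 2.
chi = -16 + -4 - 2 = -22

-22


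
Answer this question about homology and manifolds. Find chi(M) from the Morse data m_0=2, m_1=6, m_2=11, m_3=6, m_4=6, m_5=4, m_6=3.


Morse theory: chi(M) = sum_k (-1)^k m_k where m_k = #(index-k critical points).
= (2) + (-6) + (11) + (-6) + (6) + (-4) + (3) = 6

6


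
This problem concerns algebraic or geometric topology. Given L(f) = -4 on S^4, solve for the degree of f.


L(f) = 1 + (-1)^4 deg(f) on S^4.
-4 = 1 + (-1)^4 * deg(f)
(-1)^4 * deg(f) = -5
deg(f) = -5

-5


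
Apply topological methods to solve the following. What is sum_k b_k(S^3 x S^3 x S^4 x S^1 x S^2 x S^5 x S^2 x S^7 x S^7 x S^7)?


Total Betti number is multiplicative under products.
Each S^d (d>=1) has total Betti number 2.
There are 10 sphere factors.
Total = 2^10 = 1024

1024


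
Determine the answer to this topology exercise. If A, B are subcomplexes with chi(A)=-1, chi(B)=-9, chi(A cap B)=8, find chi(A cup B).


chi(A cup B) = chi(A) + chi(B) - chi(A cap B)
= -1 + (-9) - (8)
= -18

-18


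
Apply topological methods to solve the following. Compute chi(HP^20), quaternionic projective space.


HP^20 has one cell in each dimension 0, 4, ..., 4*20 (20+1 cells, all even-dim).
chi = 20 + 1 = 21

21


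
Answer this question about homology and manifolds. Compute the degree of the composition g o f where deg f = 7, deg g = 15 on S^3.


Degree is multiplicative under composition: deg(g o f) = deg(g) * deg(f).
= 15 * 7 = 105

105


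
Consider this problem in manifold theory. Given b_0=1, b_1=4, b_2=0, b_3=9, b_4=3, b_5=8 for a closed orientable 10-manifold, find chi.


By Poincare duality b_k = b_{10-k}, so full Betti numbers: b_0=1, b_1=4, b_2=0, b_3=9, b_4=3, b_5=8, b_6=3, b_7=9, b_8=0, b_9=4, b_10=1.
chi = sum (-1)^k b_k = -26

-26


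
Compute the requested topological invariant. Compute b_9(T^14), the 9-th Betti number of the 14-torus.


By the Kunneth formula, b_k(T^n) = C(n,k).
b_9(T^14) = C(14,9).
C(14,9) = 14!/(9!*5!) = 2002

2002


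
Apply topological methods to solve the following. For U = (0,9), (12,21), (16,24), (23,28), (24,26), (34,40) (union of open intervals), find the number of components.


Sort and merge overlapping open intervals.
Merged: (0,9), (12,28), (34,40).
Number of components = 3

3


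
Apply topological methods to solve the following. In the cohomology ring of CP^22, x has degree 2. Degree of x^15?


|x| = 2 in H^*(CP^n).
|x^15| = 15 * |x| = 15 * 2 = 30

30


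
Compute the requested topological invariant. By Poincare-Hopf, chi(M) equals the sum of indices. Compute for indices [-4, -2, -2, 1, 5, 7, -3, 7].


Poincare-Hopf: chi(M) = sum of indices of zeros.
chi = (-4) + (-2) + (-2) + (1) + (5) + (7) + (-3) + (7) = 9

9


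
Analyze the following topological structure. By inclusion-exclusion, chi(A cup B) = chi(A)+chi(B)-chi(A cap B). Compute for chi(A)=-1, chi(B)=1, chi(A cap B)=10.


chi(A cup B) = chi(A) + chi(B) - chi(A cap B)
= -1 + (1) - (10)
= -10

-10


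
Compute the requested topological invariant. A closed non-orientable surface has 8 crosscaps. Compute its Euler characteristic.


For a non-orientable closed surface with k crosscaps: chi = 2 - k.
Here k = 8.
chi = 2 - 8 = -6

-6


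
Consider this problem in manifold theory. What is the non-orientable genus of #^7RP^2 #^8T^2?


Since a >= 1, the sum is non-orientable; each T^2 can be replaced by RP^2 # RP^2 (since T^2#RP^2 = 3RP^2).
Total crosscaps k = 7 + 2*8 = 23.
Check via chi: chi = 7*1 + 8*0 - (7+8-1)*2 = -21 = 2 - k = -21. Consistent.

23


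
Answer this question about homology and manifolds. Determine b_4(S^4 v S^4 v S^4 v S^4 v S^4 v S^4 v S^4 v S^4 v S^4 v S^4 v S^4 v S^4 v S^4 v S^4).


For a wedge of spheres, H_k (k>0) is free on one generator per sphere of dimension k.
Spheres of dimension 4: count = 14.
b_4 = 14

14


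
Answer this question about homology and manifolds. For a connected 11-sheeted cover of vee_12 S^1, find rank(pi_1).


Nielsen-Schreier: an index-n subgroup of F_r is free of rank 1 + n(r-1).
Equivalently: chi(cover) = n*chi(base); chi(vee_r S^1) = 1 - 12 = -11.
chi(E) = 11*(-11) = -121; rank = 1 - chi(E) = 1 - (-121) = 122.
rank = 1 + 11*(12-1) = 1 + 121 = 122

122


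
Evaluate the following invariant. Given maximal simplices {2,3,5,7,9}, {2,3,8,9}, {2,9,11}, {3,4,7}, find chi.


Enumerate all faces; f-vector: f_0=8, f_1=17, f_2=15, f_3=6, f_4=1.
chi = sum (-1)^k f_k = 1

1


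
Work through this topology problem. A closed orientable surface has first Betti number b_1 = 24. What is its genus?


For a closed orientable surface: b_1 = 2g.
24 = 2g
g = 24 / 2 = 12

12


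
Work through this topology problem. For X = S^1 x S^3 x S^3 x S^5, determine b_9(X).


Each S^d has Poincare polynomial 1 + t^d.
The product S^1 x S^3 x S^3 x S^5 has Poincare polynomial prod(1+t^d_i).
Expanding: b_0=1, b_1=1, b_3=2, b_4=2, b_5=1, b_6=2, b_7=1, b_8=2, b_9=2, b_11=1, b_12=1.
b_9 = 2

2


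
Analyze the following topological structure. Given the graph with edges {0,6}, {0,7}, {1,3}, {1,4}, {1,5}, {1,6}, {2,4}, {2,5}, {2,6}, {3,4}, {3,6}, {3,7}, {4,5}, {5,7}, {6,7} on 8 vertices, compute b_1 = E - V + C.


b_1 = E - V + (number of components).
E = 15, V = 8, components = 1.
b_1 = 15 - 8 + 1 = 8

8


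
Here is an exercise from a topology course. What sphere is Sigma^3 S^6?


Each suspension raises dimension by 1: Sigma S^n = S^{n+1}.
Sigma^3 S^6 = S^{6+3} = S^9

9


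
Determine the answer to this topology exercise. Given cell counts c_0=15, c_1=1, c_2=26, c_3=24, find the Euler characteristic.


chi = sum_k (-1)^k c_k.
= (-1)^0*15 + (-1)^1*1 + (-1)^2*26 + (-1)^3*24
= (15) + (-1) + (26) + (-24)
= 16

16


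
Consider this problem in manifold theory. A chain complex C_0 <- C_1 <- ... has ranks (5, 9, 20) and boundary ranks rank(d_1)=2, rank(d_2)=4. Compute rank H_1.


rank H_k = rank(ker d_k) - rank(im d_{k+1}).
rank(ker d_1) = rank(C_1) - rank(d_1) = 9 - 2 = 7.
rank(im d_{1+1}) = 4.
rank H_1 = 7 - 4 = 3

3


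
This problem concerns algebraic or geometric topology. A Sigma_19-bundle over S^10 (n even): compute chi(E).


chi(S^10) = 2 (n even), chi(Sigma_19) = 2 - 2*19 = -36.
chi(E) = 2 * (-36) = -72

-72


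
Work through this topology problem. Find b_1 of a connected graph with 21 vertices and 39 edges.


For a connected graph: rank(pi_1) = b_1 = E - V + 1 = 1 - chi.
chi = V - E = 21 - 39 = -18.
rank = 1 - (-18) = 39 - 21 + 1 = 19

19


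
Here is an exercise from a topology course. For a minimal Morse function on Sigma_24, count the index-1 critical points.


A perfect Morse function has m_k = b_k.
For Sigma_24: b_0=1, b_1=2g=48, b_2=1.
Saddles m_1 = 2g = 48

48


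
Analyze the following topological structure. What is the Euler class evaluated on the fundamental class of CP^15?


For any closed oriented manifold, <e(TM),[M]> = chi(M).
chi(CP^15) = 15+1 = 16

16


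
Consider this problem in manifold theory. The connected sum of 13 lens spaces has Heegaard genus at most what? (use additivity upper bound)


Heegaard genus satisfies g(A#B) <= g(A) + g(B).
Each lens space has g = 1.
Upper bound: 13 * 1 = 13

13


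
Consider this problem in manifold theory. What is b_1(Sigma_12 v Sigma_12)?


For a wedge: H_1(A v B) = H_1(A) + H_1(B).
b_1(Sigma_12) = 24, b_1(Sigma_12) = 24.
b_1 = 24 + 24 = 48

48


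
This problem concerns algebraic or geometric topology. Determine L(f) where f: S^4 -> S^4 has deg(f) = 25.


On S^4: L(f) = tr(f_0*) + (-1)^4 tr(f_4*) = 1 + (-1)^4 * deg(f).
L(f) = 1 + (-1)^4 * 25 = 1 + 25 = 26

26


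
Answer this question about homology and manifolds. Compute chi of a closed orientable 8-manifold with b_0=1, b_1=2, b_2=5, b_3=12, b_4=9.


By Poincare duality b_k = b_{8-k}, so full Betti numbers: b_0=1, b_1=2, b_2=5, b_3=12, b_4=9, b_5=12, b_6=5, b_7=2, b_8=1.
chi = sum (-1)^k b_k = -7

-7


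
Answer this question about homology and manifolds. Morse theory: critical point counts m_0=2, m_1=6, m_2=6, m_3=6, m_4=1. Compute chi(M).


Morse theory: chi(M) = sum_k (-1)^k m_k where m_k = #(index-k critical points).
= (2) + (-6) + (6) + (-6) + (1) = -3

-3


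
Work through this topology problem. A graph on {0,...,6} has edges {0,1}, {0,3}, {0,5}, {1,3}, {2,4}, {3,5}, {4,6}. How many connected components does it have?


Run DFS/union-find over 7 vertices.
V = 7, E = 7.
Number of components = 2

2


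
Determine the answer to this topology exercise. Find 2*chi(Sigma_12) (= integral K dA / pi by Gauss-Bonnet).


Gauss-Bonnet: integral K dA = 2*pi*chi(M).
chi(Sigma_12) = 2 - 2*12 = -22.
(integral K dA)/pi = 2*chi = 2*(-22) = -44

-44


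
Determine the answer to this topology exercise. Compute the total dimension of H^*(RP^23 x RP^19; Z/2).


dim H^*(RP^n; Z/2) = n+1 (one Z/2 in each degree 0..n).
Total Betti number is multiplicative.
Total = (23+1) * (19+1) = 24 * 20 = 480

480


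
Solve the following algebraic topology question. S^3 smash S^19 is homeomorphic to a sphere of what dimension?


S^m ^ S^n = S^{m+n}.
k = 3 + 19 = 22

22


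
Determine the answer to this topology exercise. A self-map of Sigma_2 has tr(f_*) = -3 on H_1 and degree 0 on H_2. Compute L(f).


L(f) = tr(f_0*) - tr(f_1*) + tr(f_2*).
= 1 - (-3) + (0)
= 4

4


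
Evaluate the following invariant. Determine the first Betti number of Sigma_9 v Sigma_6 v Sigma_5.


For a wedge X v Y: reduced H_k(X v Y) = H_k(X) + H_k(Y).
Each Sigma_g contributes b_1 = 2g.
b_1 = 18 + 12 + 10 = 40

40


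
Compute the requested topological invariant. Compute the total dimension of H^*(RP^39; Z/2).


H^k(RP^39; Z/2) = Z/2 for each 0 <= k <= 39.
Total dimension = 39 + 1 = 40

40


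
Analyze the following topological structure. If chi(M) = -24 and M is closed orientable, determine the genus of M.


chi = 2 - 2g for closed orientable surfaces.
-24 = 2 - 2g
2g = 2 - (-24) = 26
g = 13

13


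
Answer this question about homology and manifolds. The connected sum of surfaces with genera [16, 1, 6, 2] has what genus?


Genus is additive under connected sum of orientable surfaces.
g = 16 + 1 + 6 + 2 = 25

25
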